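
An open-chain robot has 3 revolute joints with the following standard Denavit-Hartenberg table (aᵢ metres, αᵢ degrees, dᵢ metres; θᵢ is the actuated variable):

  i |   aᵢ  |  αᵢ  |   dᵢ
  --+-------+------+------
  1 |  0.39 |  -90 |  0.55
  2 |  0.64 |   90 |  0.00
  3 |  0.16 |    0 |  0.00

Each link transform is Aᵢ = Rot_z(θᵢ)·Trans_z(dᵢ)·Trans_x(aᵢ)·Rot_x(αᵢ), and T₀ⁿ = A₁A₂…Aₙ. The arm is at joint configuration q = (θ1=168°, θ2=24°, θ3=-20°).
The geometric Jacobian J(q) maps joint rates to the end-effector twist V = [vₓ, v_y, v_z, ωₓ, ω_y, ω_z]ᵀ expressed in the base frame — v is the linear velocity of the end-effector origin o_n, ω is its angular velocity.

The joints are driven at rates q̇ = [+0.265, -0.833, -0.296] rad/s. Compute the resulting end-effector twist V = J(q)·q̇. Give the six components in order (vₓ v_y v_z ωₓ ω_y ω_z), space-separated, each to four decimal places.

o_n = [-1.0763, 0.2847, 0.2285]
J₁: ẑ×o_n = [-0.2847, -1.0763, 0.0000], ω = ẑ
J2: z=[-0.2079, -0.9781, 0.0000] o=[-0.3815, 0.0811, 0.5500] → [0.3144, -0.0668, -0.7220, -0.2079, -0.9781, 0.0000]
J3: z=[-0.3978, 0.0846, 0.9135] o=[-0.9534, 0.2026, 0.2897] → [-0.0802, -0.1367, -0.0223, -0.3978, 0.0846, 0.9135]
V = J·q̇ = [-0.3137, -0.1891, 0.6080, 0.2910, 0.7898, -0.0054]

-0.3137 -0.1891 0.6080 0.2910 0.7898 -0.0054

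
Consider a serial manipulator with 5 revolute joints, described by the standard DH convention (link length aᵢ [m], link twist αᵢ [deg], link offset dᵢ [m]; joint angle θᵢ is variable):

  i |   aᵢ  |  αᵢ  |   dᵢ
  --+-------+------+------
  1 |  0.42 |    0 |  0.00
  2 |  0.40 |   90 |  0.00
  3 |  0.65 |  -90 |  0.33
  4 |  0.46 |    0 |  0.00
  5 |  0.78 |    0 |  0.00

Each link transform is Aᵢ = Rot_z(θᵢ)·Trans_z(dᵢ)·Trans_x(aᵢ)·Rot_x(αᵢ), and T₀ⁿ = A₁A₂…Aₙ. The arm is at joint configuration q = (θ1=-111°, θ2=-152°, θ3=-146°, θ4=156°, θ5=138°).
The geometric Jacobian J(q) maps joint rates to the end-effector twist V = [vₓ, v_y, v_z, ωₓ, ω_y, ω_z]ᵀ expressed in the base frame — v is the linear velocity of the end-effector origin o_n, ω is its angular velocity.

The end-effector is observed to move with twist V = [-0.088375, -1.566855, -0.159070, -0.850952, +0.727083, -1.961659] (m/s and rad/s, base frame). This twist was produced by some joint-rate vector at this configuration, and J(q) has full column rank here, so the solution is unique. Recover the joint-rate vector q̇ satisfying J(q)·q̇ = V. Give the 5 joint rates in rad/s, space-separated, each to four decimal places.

-0.3160 -0.4220 -0.7560 0.8240 0.6520

o_n = [0.7051, -0.3410, -0.3059]
J₁: ẑ×o_n = [0.3410, 0.7051, -0.0000], ω = ẑ
J2: z=[0.0000, 0.0000, 1.0000] o=[-0.1505, -0.3921, 0.0000] → [-0.0512, 0.8556, 0.0000, 0.0000, 0.0000, 1.0000]
J3: z=[0.9925, 0.1219, 0.0000] o=[-0.1993, 0.0049, 0.0000] → [-0.0373, 0.3036, -0.4535, 0.9925, 0.1219, 0.0000]
J4: z=[-0.0681, 0.5550, -0.8290] o=[0.1940, -0.4897, -0.3635] → [0.1553, -0.4198, -0.2938, -0.0681, 0.5550, -0.8290]
J5: z=[-0.0681, 0.5550, -0.8290] o=[-0.0342, -0.1667, -0.1285] → [-0.2429, -0.6250, -0.3985, -0.0681, 0.5550, -0.8290]
q̇ = J⁺·V = [-0.3160, -0.4220, -0.7560, 0.8240, 0.6520]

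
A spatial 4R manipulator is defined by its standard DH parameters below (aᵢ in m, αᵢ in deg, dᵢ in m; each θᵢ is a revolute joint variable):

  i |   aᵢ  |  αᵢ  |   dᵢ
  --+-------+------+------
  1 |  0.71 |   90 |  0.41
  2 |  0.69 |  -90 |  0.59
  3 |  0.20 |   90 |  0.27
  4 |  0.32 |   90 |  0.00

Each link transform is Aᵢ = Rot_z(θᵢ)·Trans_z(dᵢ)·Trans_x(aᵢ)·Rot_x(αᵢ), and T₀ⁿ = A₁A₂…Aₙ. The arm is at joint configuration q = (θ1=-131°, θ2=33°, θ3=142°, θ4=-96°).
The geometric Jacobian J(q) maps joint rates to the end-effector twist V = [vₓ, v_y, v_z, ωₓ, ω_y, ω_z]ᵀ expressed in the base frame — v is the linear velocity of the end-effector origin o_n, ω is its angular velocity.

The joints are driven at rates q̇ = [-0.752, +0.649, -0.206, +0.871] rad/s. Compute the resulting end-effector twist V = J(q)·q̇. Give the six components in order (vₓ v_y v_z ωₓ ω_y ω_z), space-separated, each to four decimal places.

-0.0836 0.9835 0.1893 -0.3405 -0.4486 -0.6327

o_n = [-1.1584, -0.5895, 0.6739]
J₁: ẑ×o_n = [0.5895, -1.1584, 0.0000], ω = ẑ
J2: z=[-0.7547, 0.6561, 0.0000] o=[-0.4658, -0.5358, 0.4100] → [0.1731, 0.1991, 0.4949, -0.7547, 0.6561, 0.0000]
J3: z=[0.3573, 0.4110, 0.8387] o=[-1.2907, -0.5855, 0.7858] → [-0.0426, 0.1510, -0.0558, 0.3573, 0.4110, 0.8387]
J4: z=[0.2560, -0.9067, 0.3353] o=[-1.0146, -0.4556, 0.9264] → [0.2739, 0.0164, -0.1646, 0.2560, -0.9067, 0.3353]
V = J·q̇ = [-0.0836, 0.9835, 0.1893, -0.3405, -0.4486, -0.6327]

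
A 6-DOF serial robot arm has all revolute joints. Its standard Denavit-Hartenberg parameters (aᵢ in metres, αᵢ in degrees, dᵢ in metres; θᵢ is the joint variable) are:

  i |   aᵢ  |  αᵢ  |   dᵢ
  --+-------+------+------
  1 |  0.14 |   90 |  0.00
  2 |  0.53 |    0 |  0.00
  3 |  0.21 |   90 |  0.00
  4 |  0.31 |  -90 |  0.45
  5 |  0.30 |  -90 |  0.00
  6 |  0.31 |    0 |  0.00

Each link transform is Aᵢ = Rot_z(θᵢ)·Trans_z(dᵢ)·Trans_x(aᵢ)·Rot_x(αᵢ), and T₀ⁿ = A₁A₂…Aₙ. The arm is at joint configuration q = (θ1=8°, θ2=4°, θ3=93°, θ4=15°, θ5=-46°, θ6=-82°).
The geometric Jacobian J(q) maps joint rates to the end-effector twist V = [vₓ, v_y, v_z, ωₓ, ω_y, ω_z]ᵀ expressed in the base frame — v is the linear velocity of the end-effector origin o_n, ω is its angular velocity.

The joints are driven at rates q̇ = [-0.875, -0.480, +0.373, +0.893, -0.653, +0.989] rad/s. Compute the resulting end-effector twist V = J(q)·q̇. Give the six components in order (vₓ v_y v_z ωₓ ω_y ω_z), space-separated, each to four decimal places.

0.3317 -1.4617 -0.6036 0.0221 0.5622 -0.0001

o_n = [1.3285, -0.2561, 0.7772]
J₁: ẑ×o_n = [0.2561, 1.3285, -0.0000], ω = ẑ
J2: z=[0.1392, -0.9903, 0.0000] o=[0.1386, 0.0195, 0.0000] → [-0.7696, -0.1082, 1.1399, 0.1392, -0.9903, 0.0000]
J3: z=[0.1392, -0.9903, 0.0000] o=[0.6622, 0.0931, 0.0370] → [-0.7330, -0.1030, 0.6112, 0.1392, -0.9903, 0.0000]
J4: z=[0.9829, 0.1381, 0.1219] o=[0.6369, 0.0895, 0.2454] → [0.1156, -0.4384, -0.4352, 0.9829, 0.1381, 0.1219]
J5: z=[0.1657, -0.9521, -0.2569] o=[1.0542, 0.0671, 0.5975] → [-0.2542, -0.1002, 0.2076, 0.1657, -0.9521, -0.2569]
J6: z=[-0.7407, -0.2921, 0.6050] o=[1.2495, 0.0401, 0.8235] → [0.1927, 0.0134, 0.2424, -0.7407, -0.2921, 0.6050]
V = J·q̇ = [0.3317, -1.4617, -0.6036, 0.0221, 0.5622, -0.0001]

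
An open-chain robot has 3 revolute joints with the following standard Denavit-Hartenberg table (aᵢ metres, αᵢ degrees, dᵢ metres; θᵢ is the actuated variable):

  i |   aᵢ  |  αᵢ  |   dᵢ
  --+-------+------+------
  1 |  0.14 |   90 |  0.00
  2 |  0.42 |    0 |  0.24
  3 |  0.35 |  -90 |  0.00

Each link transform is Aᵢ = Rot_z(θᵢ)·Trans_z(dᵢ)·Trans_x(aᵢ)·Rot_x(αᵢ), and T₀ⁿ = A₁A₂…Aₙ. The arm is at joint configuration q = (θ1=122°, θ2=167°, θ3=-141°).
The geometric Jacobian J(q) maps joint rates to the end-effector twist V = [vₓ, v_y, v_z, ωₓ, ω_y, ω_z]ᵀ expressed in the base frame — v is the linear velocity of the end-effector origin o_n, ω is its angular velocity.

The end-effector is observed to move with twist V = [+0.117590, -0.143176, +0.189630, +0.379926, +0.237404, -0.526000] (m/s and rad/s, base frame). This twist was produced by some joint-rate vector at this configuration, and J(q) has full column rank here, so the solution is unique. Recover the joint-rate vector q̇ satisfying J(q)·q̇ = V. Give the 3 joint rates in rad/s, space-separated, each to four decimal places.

-0.5260 -0.1190 0.5670

o_n = [0.1795, 0.1656, 0.2479]
J₁: ẑ×o_n = [-0.1656, 0.1795, 0.0000], ω = ẑ
J2: z=[0.8480, 0.5299, 0.0000] o=[-0.0742, 0.1187, 0.0000] → [0.1314, -0.2102, -0.0947, 0.8480, 0.5299, 0.0000]
J3: z=[0.8480, 0.5299, 0.0000] o=[0.3462, -0.1011, 0.0945] → [0.0813, -0.1301, 0.3146, 0.8480, 0.5299, 0.0000]
q̇ = J⁺·V = [-0.5260, -0.1190, 0.5670]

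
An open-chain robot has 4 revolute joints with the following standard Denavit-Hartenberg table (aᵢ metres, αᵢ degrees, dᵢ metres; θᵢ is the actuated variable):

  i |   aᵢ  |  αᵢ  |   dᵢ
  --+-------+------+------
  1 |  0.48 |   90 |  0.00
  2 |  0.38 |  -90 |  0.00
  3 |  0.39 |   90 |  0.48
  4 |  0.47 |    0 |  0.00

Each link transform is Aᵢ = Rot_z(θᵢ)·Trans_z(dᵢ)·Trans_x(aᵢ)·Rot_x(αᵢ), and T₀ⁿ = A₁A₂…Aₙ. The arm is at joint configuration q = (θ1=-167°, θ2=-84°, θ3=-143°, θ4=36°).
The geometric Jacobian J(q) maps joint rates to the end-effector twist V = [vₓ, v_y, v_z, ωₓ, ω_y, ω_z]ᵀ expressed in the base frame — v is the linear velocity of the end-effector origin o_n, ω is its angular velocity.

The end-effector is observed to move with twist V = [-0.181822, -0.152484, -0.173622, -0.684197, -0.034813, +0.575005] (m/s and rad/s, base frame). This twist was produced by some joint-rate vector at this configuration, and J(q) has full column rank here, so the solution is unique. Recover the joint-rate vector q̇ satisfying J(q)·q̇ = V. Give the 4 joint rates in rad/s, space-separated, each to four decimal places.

0.4200 0.2310 0.6870 0.1390

o_n = [-1.2809, 0.1800, 0.3129]
J₁: ẑ×o_n = [-0.1800, -1.2809, 0.0000], ω = ẑ
J2: z=[-0.2250, 0.9744, 0.0000] o=[-0.4677, -0.1080, 0.0000] → [0.3049, 0.0704, 0.7275, -0.2250, 0.9744, 0.0000]
J3: z=[-0.9690, -0.2237, 0.1045] o=[-0.5064, -0.1169, -0.3779] → [-0.1856, 0.5885, -0.4610, -0.9690, -0.2237, 0.1045]
J4: z=[0.2409, -0.7640, 0.5985] o=[-0.9926, 0.0117, -0.0180] → [-0.3535, -0.2522, -0.1797, 0.2409, -0.7640, 0.5985]
q̇ = J⁺·V = [0.4200, 0.2310, 0.6870, 0.1390]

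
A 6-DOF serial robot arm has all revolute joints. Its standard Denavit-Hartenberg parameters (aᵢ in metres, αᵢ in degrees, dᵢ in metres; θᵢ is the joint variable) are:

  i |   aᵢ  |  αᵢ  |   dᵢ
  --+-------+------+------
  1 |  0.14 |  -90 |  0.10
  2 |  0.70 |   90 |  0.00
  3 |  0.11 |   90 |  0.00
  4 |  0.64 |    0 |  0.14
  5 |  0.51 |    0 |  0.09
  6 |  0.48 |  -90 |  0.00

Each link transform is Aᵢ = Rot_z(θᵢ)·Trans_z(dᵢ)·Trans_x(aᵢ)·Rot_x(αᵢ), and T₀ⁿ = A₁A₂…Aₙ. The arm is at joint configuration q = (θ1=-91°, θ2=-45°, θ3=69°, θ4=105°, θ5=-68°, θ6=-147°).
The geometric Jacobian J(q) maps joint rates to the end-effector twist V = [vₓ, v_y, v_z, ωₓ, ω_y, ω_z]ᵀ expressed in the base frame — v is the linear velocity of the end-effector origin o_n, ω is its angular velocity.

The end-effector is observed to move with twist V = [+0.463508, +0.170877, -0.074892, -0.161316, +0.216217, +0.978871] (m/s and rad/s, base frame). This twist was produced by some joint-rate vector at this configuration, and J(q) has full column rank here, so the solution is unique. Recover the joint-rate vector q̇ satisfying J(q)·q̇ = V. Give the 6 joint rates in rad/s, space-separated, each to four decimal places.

0.8500 -0.1880 0.2420 0.1870 -0.5460 0.2950

o_n = [0.0839, -0.5006, 1.1295]
J₁: ẑ×o_n = [0.5006, 0.0839, -0.0000], ω = ẑ
J2: z=[0.9998, -0.0175, 0.0000] o=[-0.0024, -0.1400, 0.1000] → [-0.0180, -1.0294, -0.3591, 0.9998, -0.0175, 0.0000]
J3: z=[0.0123, 0.7070, 0.7071] o=[-0.0111, -0.6349, 0.5950] → [0.2830, 0.0606, -0.0655, 0.0123, 0.7070, 0.7071]
J4: z=[-0.3698, -0.6538, 0.6601] o=[0.0911, -0.6645, 0.6228] → [-0.4395, 0.1826, -0.0653, -0.3698, -0.6538, 0.6601]
J5: z=[-0.3698, -0.6538, 0.6601] o=[-0.1069, -0.2743, 1.1104] → [0.1369, 0.1330, 0.2084, -0.3698, -0.6538, 0.6601]
J6: z=[-0.3698, -0.6538, 0.6601] o=[0.2420, -0.2260, 1.4901] → [0.4170, -0.2377, -0.0018, -0.3698, -0.6538, 0.6601]
q̇ = J⁺·V = [0.8500, -0.1880, 0.2420, 0.1870, -0.5460, 0.2950]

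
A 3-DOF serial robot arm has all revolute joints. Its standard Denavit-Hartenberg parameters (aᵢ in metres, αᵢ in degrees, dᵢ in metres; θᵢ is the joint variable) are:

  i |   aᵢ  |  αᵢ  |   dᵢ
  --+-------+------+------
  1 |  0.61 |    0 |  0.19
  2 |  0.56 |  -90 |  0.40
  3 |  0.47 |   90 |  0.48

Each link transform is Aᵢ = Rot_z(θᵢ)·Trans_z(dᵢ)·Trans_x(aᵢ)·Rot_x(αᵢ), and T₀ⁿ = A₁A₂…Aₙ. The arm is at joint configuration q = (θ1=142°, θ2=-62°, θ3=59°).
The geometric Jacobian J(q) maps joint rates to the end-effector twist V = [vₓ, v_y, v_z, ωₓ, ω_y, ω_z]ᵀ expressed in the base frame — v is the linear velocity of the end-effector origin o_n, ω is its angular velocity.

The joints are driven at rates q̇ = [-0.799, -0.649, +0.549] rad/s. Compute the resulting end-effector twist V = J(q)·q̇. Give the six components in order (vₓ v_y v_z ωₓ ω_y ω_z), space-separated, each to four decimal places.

o_n = [-0.8141, 1.2488, 0.1871]
J₁: ẑ×o_n = [-1.2488, -0.8141, 0.0000], ω = ẑ
J2: z=[0.0000, 0.0000, 1.0000] o=[-0.4807, 0.3756, 0.1900] → [-0.8732, -0.3334, 0.0000, 0.0000, 0.0000, 1.0000]
J3: z=[-0.9848, 0.1736, 0.0000] o=[-0.3834, 0.9270, 0.5900] → [-0.0700, -0.3967, -0.2421, -0.9848, 0.1736, 0.0000]
V = J·q̇ = [1.5261, 0.6491, -0.1329, -0.5407, 0.0953, -1.4480]

1.5261 0.6491 -0.1329 -0.5407 0.0953 -1.4480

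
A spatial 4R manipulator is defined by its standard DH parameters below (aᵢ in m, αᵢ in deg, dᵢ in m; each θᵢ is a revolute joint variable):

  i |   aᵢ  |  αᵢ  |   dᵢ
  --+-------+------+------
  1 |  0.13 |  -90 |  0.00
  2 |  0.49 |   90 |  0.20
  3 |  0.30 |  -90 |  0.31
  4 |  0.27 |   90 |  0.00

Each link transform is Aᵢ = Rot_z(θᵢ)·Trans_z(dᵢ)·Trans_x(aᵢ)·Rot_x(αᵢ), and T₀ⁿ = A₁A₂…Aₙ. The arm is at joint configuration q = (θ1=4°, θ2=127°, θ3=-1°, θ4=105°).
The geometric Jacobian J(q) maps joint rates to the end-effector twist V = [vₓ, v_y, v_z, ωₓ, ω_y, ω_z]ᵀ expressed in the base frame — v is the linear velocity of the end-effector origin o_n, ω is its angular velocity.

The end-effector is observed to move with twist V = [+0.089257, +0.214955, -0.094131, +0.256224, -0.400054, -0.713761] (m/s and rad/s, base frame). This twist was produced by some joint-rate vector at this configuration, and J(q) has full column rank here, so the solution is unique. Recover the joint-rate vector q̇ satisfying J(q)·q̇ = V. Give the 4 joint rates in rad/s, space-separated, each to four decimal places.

o_n = [-0.2771, 0.1771, -0.6047]
J₁: ẑ×o_n = [-0.1771, -0.2771, 0.0000], ω = ẑ
J2: z=[-0.0698, 0.9976, 0.0000] o=[0.1297, 0.0091, 0.0000] → [-0.6032, -0.0422, 0.3941, -0.0698, 0.9976, 0.0000]
J3: z=[0.7967, 0.0557, -0.6018] o=[-0.1784, 0.1880, -0.3913] → [-0.0185, 0.2294, -0.0032, 0.7967, 0.0557, -0.6018]
J4: z=[-0.0802, 0.9967, -0.0139] o=[-0.1112, 0.1875, -0.8174] → [0.2119, 0.0194, 0.1662, -0.0802, 0.9967, -0.0139]
q̇ = J⁺·V = [-0.5490, -0.1050, 0.2810, -0.3120]

-0.5490 -0.1050 0.2810 -0.3120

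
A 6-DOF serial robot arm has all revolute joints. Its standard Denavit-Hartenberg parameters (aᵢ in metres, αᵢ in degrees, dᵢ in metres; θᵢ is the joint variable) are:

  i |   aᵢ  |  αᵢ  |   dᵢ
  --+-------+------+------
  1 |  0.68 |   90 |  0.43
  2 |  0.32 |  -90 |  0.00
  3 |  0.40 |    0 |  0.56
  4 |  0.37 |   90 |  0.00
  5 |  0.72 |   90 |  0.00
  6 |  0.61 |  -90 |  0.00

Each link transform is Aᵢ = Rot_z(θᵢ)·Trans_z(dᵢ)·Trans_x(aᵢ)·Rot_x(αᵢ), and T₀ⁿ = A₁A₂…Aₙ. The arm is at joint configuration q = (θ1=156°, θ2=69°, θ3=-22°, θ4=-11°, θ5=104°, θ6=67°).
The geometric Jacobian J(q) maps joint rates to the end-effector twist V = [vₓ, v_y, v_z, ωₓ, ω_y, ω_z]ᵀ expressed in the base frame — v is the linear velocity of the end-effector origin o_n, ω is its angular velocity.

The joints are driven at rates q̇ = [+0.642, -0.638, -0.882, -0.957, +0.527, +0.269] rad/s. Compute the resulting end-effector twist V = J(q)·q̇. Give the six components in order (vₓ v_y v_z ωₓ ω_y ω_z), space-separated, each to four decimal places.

-0.6620 0.4324 -0.7722 -1.5125 0.6145 -0.0573

o_n = [0.7686, 0.4197, 1.4316]
J₁: ẑ×o_n = [-0.4197, 0.7686, 0.0000], ω = ẑ
J2: z=[0.4067, 0.9135, 0.0000] o=[-0.6212, 0.2766, 0.4300] → [0.9150, -0.4074, -1.2114, 0.4067, 0.9135, 0.0000]
J3: z=[0.8529, -0.3797, 0.3584] o=[-0.7260, 0.3232, 0.7287] → [-0.3014, -0.0638, 0.6498, 0.8529, -0.3797, 0.3584]
J4: z=[0.8529, -0.3797, 0.3584] o=[-0.3088, 0.3015, 1.2757] → [-0.1015, 0.2531, 0.5099, 0.8529, -0.3797, 0.3584]
J5: z=[0.5194, 0.6868, -0.5085] o=[-0.3285, 0.5309, 1.5654] → [-0.1484, -0.4883, -0.8111, 0.5194, 0.6868, -0.5085]
J6: z=[0.1549, 0.5095, 0.8464] o=[0.2766, 0.1576, 1.6794] → [-0.3481, 0.4548, -0.2101, 0.1549, 0.5095, 0.8464]
V = J·q̇ = [-0.6620, 0.4324, -0.7722, -1.5125, 0.6145, -0.0573]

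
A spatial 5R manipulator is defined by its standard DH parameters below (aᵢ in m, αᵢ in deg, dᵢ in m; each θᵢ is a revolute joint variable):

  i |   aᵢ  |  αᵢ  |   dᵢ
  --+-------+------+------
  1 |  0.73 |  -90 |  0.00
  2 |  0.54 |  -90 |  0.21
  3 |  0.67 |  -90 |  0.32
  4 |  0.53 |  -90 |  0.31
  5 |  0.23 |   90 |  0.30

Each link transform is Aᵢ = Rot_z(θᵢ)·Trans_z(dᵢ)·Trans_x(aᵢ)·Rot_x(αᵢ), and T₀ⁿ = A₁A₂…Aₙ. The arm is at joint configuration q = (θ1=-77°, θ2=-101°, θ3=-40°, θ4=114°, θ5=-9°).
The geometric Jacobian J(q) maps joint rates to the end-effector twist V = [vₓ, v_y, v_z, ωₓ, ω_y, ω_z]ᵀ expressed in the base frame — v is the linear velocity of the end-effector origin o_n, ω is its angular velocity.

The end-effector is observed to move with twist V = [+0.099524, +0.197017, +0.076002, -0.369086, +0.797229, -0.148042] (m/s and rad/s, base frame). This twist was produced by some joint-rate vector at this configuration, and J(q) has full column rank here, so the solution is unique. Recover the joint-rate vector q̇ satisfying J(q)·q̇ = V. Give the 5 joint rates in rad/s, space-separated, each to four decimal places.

o_n = [0.0749, -0.3179, 0.7669]
J₁: ẑ×o_n = [0.3179, 0.0749, -0.0000], ω = ẑ
J2: z=[0.9744, 0.2250, 0.0000] o=[0.1642, -0.7113, 0.0000] → [0.1725, -0.7472, 0.4034, 0.9744, 0.2250, 0.0000]
J3: z=[0.2208, -0.9565, 0.1908] o=[0.3457, -0.5637, 0.5301] → [-0.2734, -0.1039, -0.2047, 0.2208, -0.9565, 0.1908]
J4: z=[-0.7740, -0.0528, 0.6310] o=[0.8139, -0.6774, 1.0950] → [-0.2095, -0.7202, -0.3173, -0.7740, -0.0528, 0.6310]
J5: z=[-0.4523, -0.6512, -0.6093] o=[0.3391, -0.2926, 1.0361] → [0.1599, 0.0392, -0.1606, -0.4523, -0.6512, -0.6093]
q̇ = J⁺·V = [-0.1260, -0.2280, -0.7860, 0.0550, -0.1530]

-0.1260 -0.2280 -0.7860 0.0550 -0.1530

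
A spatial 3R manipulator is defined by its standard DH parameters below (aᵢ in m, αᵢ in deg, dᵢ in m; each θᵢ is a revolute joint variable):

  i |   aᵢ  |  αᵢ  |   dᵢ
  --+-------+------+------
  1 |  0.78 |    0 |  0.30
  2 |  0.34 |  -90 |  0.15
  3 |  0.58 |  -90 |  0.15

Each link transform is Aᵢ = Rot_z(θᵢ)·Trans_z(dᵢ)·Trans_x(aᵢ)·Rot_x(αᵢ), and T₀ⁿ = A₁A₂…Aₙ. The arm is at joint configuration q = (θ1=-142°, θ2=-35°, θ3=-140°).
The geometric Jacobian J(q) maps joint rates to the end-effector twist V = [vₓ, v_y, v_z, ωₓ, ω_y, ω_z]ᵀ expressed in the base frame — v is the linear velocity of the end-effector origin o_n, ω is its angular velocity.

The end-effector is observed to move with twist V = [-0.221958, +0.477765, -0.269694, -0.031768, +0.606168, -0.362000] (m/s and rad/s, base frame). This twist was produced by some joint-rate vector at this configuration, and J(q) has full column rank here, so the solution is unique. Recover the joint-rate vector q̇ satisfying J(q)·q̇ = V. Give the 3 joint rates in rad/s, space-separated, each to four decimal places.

o_n = [-0.5026, -0.6246, 0.8228]
J₁: ẑ×o_n = [0.6246, -0.5026, 0.0000], ω = ẑ
J2: z=[0.0000, 0.0000, 1.0000] o=[-0.6146, -0.4802, 0.3000] → [0.1443, 0.1120, -0.0000, 0.0000, 0.0000, 1.0000]
J3: z=[0.0523, -0.9986, 0.0000] o=[-0.9542, -0.4980, 0.4500] → [-0.3723, -0.0195, 0.4443, 0.0523, -0.9986, 0.0000]
q̇ = J⁺·V = [-0.8240, 0.4620, -0.6070]

-0.8240 0.4620 -0.6070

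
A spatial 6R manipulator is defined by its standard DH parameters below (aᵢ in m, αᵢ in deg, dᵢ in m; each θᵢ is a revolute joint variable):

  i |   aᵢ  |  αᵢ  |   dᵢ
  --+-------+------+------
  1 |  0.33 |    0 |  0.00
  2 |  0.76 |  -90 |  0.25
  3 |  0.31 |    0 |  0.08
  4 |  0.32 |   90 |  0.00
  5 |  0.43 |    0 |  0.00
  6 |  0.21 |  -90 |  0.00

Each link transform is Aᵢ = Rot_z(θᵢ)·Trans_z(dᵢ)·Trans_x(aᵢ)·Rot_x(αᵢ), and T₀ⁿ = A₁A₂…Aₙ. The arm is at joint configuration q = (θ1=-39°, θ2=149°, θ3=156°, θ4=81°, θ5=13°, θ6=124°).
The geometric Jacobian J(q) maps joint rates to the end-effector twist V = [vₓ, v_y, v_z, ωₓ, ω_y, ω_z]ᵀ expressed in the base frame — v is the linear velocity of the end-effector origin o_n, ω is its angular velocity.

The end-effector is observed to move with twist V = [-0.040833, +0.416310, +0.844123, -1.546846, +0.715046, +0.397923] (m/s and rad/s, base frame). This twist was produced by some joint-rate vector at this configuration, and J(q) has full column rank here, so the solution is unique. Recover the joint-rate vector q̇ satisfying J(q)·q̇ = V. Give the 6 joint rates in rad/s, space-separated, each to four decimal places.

-0.3360 -0.0460 0.7670 0.4420 -0.8560 -0.5760

o_n = [-0.0982, -0.1687, 0.6149]
J₁: ẑ×o_n = [0.1687, -0.0982, 0.0000], ω = ẑ
J2: z=[0.0000, 0.0000, 1.0000] o=[0.2565, -0.2077, 0.0000] → [-0.0390, -0.3547, 0.0000, 0.0000, 0.0000, 1.0000]
J3: z=[-0.9397, -0.3420, 0.0000] o=[-0.0035, 0.5065, 0.2500] → [-0.1248, 0.3429, 0.6020, -0.9397, -0.3420, 0.0000]
J4: z=[-0.9397, -0.3420, 0.0000] o=[0.0182, 0.2130, 0.1239] → [-0.1679, 0.4613, 0.3188, -0.9397, -0.3420, 0.0000]
J5: z=[0.2868, -0.7881, -0.5446] o=[0.0778, 0.0492, 0.3923] → [-0.2941, 0.0320, -0.2012, 0.2868, -0.7881, -0.5446]
J6: z=[0.2868, -0.7881, -0.5446] o=[0.0650, -0.1983, 0.7437] → [0.1176, 0.1258, -0.1201, 0.2868, -0.7881, -0.5446]
q̇ = J⁺·V = [-0.3360, -0.0460, 0.7670, 0.4420, -0.8560, -0.5760]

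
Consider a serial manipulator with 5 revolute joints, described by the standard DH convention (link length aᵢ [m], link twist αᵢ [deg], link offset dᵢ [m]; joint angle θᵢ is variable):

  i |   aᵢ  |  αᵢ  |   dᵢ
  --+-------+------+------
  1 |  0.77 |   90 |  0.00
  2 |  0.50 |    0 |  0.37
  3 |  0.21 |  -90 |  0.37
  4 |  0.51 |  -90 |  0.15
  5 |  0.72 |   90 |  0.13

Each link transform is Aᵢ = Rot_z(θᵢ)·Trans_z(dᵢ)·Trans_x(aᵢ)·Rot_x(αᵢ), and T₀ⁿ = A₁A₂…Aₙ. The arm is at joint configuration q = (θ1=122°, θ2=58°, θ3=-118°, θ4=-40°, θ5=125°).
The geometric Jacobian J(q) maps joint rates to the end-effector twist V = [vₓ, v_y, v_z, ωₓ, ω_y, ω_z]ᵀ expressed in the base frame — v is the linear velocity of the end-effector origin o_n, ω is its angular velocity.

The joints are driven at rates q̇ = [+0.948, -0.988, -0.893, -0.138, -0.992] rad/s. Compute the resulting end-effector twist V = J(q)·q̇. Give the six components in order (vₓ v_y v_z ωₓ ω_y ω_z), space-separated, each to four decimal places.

o_n = [0.1519, 1.0831, -0.1145]
J₁: ẑ×o_n = [-1.0831, 0.1519, 0.0000], ω = ẑ
J2: z=[0.8480, 0.5299, 0.0000] o=[-0.4080, 0.6530, 0.0000] → [-0.0607, 0.0971, 0.0680, 0.8480, 0.5299, 0.0000]
J3: z=[0.8480, 0.5299, 0.0000] o=[-0.2347, 1.0738, 0.4240] → [-0.2854, 0.4567, -0.1969, 0.8480, 0.5299, 0.0000]
J4: z=[-0.4589, 0.7344, 0.5000] o=[0.0235, 1.3589, 0.2422] → [-0.1240, -0.0994, 0.0322, -0.4589, 0.7344, 0.5000]
J5: z=[-0.8200, -0.1334, -0.5567] o=[0.1291, 1.8084, -0.0212] → [-0.3913, -0.0892, 0.5978, -0.8200, -0.1334, -0.5567]
V = J·q̇ = [-0.3067, -0.2575, -0.4888, -0.7185, -0.9658, 1.4312]

-0.3067 -0.2575 -0.4888 -0.7185 -0.9658 1.4312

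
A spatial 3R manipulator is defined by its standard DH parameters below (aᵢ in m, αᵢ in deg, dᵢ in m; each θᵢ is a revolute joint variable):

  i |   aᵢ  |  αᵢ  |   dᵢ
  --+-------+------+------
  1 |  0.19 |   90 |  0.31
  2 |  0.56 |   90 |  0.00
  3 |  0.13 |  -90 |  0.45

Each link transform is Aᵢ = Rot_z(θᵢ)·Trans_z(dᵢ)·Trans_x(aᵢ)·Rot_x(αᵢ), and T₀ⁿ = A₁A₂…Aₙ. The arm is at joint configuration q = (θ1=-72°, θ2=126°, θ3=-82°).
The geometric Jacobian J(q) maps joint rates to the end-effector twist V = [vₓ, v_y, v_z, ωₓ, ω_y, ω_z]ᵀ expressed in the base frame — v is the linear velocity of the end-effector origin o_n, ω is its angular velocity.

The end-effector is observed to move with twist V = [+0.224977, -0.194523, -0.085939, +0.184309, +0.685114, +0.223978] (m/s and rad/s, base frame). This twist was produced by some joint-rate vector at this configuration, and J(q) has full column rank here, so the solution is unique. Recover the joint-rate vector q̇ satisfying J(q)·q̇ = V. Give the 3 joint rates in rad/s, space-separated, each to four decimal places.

0.6560 -0.3870 -0.7350

o_n = [0.1886, -0.1640, 1.0422]
J₁: ẑ×o_n = [0.1640, 0.1886, -0.0000], ω = ẑ
J2: z=[-0.9511, -0.3090, 0.0000] o=[0.0587, -0.1807, 0.3100] → [-0.2263, 0.6964, 0.0243, -0.9511, -0.3090, 0.0000]
J3: z=[0.2500, -0.7694, 0.5878] o=[-0.0430, 0.1323, 0.7630] → [-0.0406, 0.0664, 0.1041, 0.2500, -0.7694, 0.5878]
q̇ = J⁺·V = [0.6560, -0.3870, -0.7350]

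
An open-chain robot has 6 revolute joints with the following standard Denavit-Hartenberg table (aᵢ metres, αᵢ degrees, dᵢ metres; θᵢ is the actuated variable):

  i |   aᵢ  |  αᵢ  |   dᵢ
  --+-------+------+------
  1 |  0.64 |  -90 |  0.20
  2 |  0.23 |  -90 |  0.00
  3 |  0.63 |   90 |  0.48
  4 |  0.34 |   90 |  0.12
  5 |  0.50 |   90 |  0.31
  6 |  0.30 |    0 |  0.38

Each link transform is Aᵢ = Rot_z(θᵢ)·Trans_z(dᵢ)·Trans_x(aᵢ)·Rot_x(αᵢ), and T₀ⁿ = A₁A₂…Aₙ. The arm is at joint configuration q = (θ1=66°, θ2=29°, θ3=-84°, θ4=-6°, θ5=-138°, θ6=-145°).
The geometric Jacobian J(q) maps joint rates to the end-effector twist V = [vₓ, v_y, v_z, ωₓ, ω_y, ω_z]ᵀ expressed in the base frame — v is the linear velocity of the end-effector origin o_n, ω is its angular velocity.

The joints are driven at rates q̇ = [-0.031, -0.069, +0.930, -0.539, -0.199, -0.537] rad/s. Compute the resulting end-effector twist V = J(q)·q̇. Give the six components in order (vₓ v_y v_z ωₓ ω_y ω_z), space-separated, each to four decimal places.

-0.0028 0.4197 -0.1098 -0.0600 0.3791 -1.4561

o_n = [-0.2789, 0.6875, -0.1348]
J₁: ẑ×o_n = [-0.6875, -0.2789, 0.0000], ω = ẑ
J2: z=[-0.9135, 0.4067, 0.0000] o=[0.2603, 0.5847, 0.2000] → [-0.1362, -0.3058, 0.1254, -0.9135, 0.4067, 0.0000]
J3: z=[-0.1972, -0.4429, -0.8746] o=[0.3421, 0.7684, 0.0885] → [0.0281, 0.4991, -0.2591, -0.1972, -0.4429, -0.8746]
J4: z=[-0.4493, -0.7521, 0.4822] o=[-0.3015, 0.8633, -0.3632] → [-0.0870, 0.1135, 0.0960, -0.4493, -0.7521, 0.4822]
J5: z=[0.2872, 0.3895, 0.8751] o=[-0.6430, 0.9538, -0.2914] → [0.2941, 0.2737, -0.2183, 0.2872, 0.3895, 0.8751]
J6: z=[0.2322, -0.9147, 0.3309] o=[-0.0893, 1.1286, -0.1967] → [0.0893, -0.0771, -0.2758, 0.2322, -0.9147, 0.3309]
V = J·q̇ = [-0.0028, 0.4197, -0.1098, -0.0600, 0.3791, -1.4561]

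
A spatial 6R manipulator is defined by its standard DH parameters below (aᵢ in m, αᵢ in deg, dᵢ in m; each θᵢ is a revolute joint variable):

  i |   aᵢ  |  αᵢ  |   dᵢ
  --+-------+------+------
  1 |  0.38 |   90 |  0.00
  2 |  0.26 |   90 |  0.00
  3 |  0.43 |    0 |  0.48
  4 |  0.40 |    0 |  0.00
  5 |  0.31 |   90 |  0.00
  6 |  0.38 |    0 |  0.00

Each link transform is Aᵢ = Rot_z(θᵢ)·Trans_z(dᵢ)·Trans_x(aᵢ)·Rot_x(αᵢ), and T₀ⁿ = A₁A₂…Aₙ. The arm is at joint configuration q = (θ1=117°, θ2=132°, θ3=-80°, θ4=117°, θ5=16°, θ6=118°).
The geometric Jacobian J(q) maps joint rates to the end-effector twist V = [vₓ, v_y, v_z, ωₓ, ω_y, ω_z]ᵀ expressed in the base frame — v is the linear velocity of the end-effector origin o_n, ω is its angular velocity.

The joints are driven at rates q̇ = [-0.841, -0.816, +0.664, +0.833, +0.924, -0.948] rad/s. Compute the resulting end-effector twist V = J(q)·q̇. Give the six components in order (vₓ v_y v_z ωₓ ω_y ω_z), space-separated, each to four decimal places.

0.7047 1.6790 -0.0867 -1.2655 1.9430 0.2163

o_n = [-0.2941, 0.4061, 1.0907]
J₁: ẑ×o_n = [-0.4061, -0.2941, 0.0000], ω = ẑ
J2: z=[0.8910, 0.4540, 0.0000] o=[-0.1725, 0.3386, 0.0000] → [0.4951, -0.9718, 0.1154, 0.8910, 0.4540, 0.0000]
J3: z=[-0.3374, 0.6621, 0.6691] o=[-0.0935, 0.1836, 0.1932] → [0.4453, 0.1686, 0.0577, -0.3374, 0.6621, 0.6691]
J4: z=[-0.3374, 0.6621, 0.6691] o=[-0.6101, 0.2646, 0.5699] → [0.2501, 0.3872, -0.2570, -0.3374, 0.6621, 0.6691]
J5: z=[-0.3374, 0.6621, 0.6691] o=[-0.2986, 0.1835, 0.8073] → [0.0386, 0.0986, -0.0781, -0.3374, 0.6621, 0.6691]
J6: z=[-0.2936, -0.7494, 0.5935] o=[-0.0213, 0.1846, 0.9459] → [-0.2399, -0.1194, -0.2694, -0.2936, -0.7494, 0.5935]
V = J·q̇ = [0.7047, 1.6790, -0.0867, -1.2655, 1.9430, 0.2163]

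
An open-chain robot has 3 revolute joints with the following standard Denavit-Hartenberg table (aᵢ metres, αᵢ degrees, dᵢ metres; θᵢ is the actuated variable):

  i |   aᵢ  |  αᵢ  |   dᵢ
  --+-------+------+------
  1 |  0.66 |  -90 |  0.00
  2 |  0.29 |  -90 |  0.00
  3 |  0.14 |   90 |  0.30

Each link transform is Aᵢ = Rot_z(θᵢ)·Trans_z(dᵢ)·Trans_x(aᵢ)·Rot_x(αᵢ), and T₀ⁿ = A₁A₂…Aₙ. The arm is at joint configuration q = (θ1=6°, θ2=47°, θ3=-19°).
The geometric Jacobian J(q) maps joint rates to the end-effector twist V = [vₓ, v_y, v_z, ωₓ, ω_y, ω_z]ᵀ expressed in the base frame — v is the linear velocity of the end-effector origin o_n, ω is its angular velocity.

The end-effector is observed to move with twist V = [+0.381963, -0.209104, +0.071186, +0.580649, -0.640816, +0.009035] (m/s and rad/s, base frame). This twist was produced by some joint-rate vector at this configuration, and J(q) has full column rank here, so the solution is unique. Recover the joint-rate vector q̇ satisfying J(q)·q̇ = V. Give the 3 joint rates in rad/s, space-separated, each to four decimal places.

-0.4670 -0.6980 -0.6980

o_n = [0.7199, 0.1215, -0.5135]
J₁: ẑ×o_n = [-0.1215, 0.7199, 0.0000], ω = ẑ
J2: z=[-0.1045, 0.9945, 0.0000] o=[0.6564, 0.0690, 0.0000] → [-0.5107, -0.0537, -0.0687, -0.1045, 0.9945, 0.0000]
J3: z=[-0.7273, -0.0764, -0.6820] o=[0.8531, 0.0897, -0.2121] → [0.0448, -0.1284, -0.0333, -0.7273, -0.0764, -0.6820]
q̇ = J⁺·V = [-0.4670, -0.6980, -0.6980]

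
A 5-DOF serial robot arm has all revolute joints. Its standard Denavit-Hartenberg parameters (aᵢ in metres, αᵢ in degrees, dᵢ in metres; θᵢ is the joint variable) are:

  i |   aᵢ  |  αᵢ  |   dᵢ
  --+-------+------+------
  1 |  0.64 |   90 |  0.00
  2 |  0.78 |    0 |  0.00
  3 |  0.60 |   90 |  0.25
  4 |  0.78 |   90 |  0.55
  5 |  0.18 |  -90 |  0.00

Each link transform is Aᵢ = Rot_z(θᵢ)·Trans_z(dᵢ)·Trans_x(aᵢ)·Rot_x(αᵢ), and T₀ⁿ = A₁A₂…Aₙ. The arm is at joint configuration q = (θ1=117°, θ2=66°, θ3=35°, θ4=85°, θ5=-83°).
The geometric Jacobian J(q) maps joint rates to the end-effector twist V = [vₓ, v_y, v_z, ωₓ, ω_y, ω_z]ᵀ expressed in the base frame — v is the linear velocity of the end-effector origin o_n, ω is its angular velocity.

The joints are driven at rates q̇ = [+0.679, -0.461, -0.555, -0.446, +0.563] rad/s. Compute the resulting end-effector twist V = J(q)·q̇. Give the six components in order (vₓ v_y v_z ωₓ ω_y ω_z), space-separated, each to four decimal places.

o_n = [0.3925, 1.5400, 1.4410]
J₁: ẑ×o_n = [-1.5400, 0.3925, 0.0000], ω = ẑ
J2: z=[0.8910, 0.4540, 0.0000] o=[-0.2906, 0.5702, 0.0000] → [0.6542, -1.2839, 0.5540, 0.8910, 0.4540, 0.0000]
J3: z=[0.8910, 0.4540, 0.0000] o=[-0.4346, 0.8529, 0.7126] → [0.3307, -0.6490, 0.2367, 0.8910, 0.4540, 0.0000]
J4: z=[-0.4456, 0.8746, 0.1908] o=[-0.1599, 0.8644, 1.3015] → [-0.0069, 0.1676, -0.7842, -0.4456, 0.8746, 0.1908]
J5: z=[0.0086, -0.2089, 0.9779] o=[0.2933, 1.6867, 1.4732] → [0.1502, 0.0973, 0.0195, 0.0086, -0.2089, 0.9779]
V = J·q̇ = [-1.4432, 1.1987, -0.0260, -0.7016, -0.9690, 1.1445]

-1.4432 1.1987 -0.0260 -0.7016 -0.9690 1.1445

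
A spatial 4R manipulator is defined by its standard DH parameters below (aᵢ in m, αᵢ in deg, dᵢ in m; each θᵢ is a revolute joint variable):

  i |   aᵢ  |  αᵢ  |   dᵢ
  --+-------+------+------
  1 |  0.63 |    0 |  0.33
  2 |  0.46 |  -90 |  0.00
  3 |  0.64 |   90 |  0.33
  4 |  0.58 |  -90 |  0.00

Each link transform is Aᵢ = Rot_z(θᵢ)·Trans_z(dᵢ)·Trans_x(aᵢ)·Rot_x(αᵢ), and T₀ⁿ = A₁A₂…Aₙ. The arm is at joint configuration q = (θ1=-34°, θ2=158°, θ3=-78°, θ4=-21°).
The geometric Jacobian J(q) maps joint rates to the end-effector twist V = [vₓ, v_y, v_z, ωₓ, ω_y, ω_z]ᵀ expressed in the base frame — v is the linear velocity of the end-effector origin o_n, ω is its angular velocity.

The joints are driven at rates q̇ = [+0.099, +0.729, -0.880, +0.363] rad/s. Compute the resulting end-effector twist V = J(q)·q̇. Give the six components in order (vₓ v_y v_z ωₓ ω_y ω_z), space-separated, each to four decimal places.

0.0040 -1.2989 0.2900 0.9281 0.1977 0.9035

o_n = [0.0264, 0.1644, 1.4857]
J₁: ẑ×o_n = [-0.1644, 0.0264, 0.0000], ω = ẑ
J2: z=[0.0000, 0.0000, 1.0000] o=[0.5223, -0.3523, 0.3300] → [-0.5167, -0.4959, 0.0000, 0.0000, 0.0000, 1.0000]
J3: z=[-0.8290, -0.5592, 0.0000] o=[0.2651, 0.0291, 0.3300] → [-0.6462, 0.9581, -0.2456, -0.8290, -0.5592, 0.0000]
J4: z=[0.5470, -0.8109, 0.2079] o=[-0.0829, -0.0452, 0.9560] → [-0.4731, -0.2670, 0.2033, 0.5470, -0.8109, 0.2079]
V = J·q̇ = [0.0040, -1.2989, 0.2900, 0.9281, 0.1977, 0.9035]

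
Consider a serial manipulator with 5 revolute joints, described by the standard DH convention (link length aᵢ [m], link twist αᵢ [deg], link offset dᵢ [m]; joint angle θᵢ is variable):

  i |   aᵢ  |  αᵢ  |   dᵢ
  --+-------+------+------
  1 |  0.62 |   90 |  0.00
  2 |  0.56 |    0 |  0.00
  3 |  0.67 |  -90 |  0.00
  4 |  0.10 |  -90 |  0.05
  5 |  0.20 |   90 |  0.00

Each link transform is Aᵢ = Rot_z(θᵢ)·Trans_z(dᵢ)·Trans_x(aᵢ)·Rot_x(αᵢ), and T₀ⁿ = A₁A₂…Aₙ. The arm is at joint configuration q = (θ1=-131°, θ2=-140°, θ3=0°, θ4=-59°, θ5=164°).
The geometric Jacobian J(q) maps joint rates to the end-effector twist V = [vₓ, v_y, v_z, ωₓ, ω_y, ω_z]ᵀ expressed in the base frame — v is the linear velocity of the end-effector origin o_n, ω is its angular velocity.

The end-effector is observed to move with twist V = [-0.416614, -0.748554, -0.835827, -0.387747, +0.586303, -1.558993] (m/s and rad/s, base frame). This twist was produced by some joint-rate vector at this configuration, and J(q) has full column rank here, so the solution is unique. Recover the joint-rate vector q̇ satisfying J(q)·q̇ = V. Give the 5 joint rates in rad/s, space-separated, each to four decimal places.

-0.5670 0.4660 0.6810 0.6390 0.9120

o_n = [0.2494, 0.1663, -0.7562]
J₁: ẑ×o_n = [-0.1663, 0.2494, 0.0000], ω = ẑ
J2: z=[-0.7547, 0.6561, 0.0000] o=[-0.4068, -0.4679, 0.0000] → [-0.4961, -0.5707, -0.9091, -0.7547, 0.6561, 0.0000]
J3: z=[-0.7547, 0.6561, 0.0000] o=[-0.1253, -0.1442, -0.3600] → [-0.2599, -0.2990, -0.4801, -0.7547, 0.6561, 0.0000]
J4: z=[-0.4217, -0.4851, -0.7660] o=[0.2114, 0.2432, -0.7906] → [-0.0756, -0.0145, 0.0508, -0.4217, -0.4851, -0.7660]
J5: z=[0.8195, 0.1577, -0.5510] o=[0.1515, 0.3049, -0.8620] → [-0.0597, -0.1407, -0.1290, 0.8195, 0.1577, -0.5510]
q̇ = J⁺·V = [-0.5670, 0.4660, 0.6810, 0.6390, 0.9120]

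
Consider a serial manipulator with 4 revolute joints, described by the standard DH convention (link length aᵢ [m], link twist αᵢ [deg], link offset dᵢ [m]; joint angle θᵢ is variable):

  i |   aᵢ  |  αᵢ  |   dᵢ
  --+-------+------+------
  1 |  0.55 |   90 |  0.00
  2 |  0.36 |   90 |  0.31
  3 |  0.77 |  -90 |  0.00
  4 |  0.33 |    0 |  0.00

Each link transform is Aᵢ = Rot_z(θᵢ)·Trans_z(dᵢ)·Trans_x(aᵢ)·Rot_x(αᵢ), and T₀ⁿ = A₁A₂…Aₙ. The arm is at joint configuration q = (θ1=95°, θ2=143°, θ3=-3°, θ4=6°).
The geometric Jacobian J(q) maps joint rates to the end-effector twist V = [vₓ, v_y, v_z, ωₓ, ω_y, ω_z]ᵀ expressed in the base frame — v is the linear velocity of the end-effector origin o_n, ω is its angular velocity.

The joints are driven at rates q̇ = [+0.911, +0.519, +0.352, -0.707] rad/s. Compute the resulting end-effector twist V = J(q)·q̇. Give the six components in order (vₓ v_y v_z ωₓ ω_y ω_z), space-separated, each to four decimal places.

o_n = [0.3068, -0.6097, 0.8491]
J₁: ẑ×o_n = [0.6097, 0.3068, -0.0000], ω = ẑ
J2: z=[0.9962, 0.0872, 0.0000] o=[-0.0479, 0.5479, 0.0000] → [0.0740, -0.8459, -1.1841, 0.9962, 0.0872, 0.0000]
J3: z=[-0.0525, 0.5995, 0.7986] o=[0.2859, 0.2885, 0.2167] → [1.0965, 0.0499, 0.0346, -0.0525, 0.5995, 0.7986]
J4: z=[0.9985, 0.0454, 0.0315] o=[0.2993, -0.3268, 0.6794] → [0.0166, -0.1692, -0.2828, 0.9985, 0.0454, 0.0315]
V = J·q̇ = [0.9681, -0.0223, -0.4024, -0.2074, 0.2242, 1.1699]

0.9681 -0.0223 -0.4024 -0.2074 0.2242 1.1699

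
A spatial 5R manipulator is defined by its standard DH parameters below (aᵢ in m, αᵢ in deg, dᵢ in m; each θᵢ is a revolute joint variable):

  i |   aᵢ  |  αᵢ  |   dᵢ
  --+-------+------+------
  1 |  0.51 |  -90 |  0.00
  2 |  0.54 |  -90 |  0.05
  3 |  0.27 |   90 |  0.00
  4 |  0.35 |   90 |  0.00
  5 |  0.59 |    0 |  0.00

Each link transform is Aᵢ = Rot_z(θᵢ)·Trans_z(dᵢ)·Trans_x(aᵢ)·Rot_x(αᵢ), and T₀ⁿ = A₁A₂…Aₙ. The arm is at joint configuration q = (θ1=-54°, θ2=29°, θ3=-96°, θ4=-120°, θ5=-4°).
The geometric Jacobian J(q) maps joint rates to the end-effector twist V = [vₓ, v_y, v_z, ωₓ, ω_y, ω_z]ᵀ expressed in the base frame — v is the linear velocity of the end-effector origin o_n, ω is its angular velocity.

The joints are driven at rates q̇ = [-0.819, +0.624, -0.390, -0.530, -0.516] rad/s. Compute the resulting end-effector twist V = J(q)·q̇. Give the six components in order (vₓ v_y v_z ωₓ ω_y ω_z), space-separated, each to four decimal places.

-1.0156 -1.2112 -1.0123 1.3408 0.0665 -0.4851

o_n = [0.7243, -1.2418, 0.4192]
J₁: ẑ×o_n = [1.2418, 0.7243, -0.0000], ω = ẑ
J2: z=[0.8090, 0.5878, 0.0000] o=[0.2998, -0.4126, 0.0000] → [0.2464, -0.3391, -0.9204, 0.8090, 0.5878, 0.0000]
J3: z=[-0.2850, 0.3922, -0.8746] o=[0.6178, -0.7653, -0.2618] → [-0.1496, 0.1009, 0.0940, -0.2850, 0.3922, -0.8746]
J4: z=[-0.5958, 0.6423, 0.4822] o=[0.8206, -0.5875, -0.2481] → [0.7440, 0.3512, 0.4516, -0.5958, 0.6423, 0.4822]
J5: z=[-0.7927, -0.3742, -0.4812] o=[0.7755, -0.8216, 0.0081] → [-0.3560, 0.3505, 0.3139, -0.7927, -0.3742, -0.4812]
V = J·q̇ = [-1.0156, -1.2112, -1.0123, 1.3408, 0.0665, -0.4851]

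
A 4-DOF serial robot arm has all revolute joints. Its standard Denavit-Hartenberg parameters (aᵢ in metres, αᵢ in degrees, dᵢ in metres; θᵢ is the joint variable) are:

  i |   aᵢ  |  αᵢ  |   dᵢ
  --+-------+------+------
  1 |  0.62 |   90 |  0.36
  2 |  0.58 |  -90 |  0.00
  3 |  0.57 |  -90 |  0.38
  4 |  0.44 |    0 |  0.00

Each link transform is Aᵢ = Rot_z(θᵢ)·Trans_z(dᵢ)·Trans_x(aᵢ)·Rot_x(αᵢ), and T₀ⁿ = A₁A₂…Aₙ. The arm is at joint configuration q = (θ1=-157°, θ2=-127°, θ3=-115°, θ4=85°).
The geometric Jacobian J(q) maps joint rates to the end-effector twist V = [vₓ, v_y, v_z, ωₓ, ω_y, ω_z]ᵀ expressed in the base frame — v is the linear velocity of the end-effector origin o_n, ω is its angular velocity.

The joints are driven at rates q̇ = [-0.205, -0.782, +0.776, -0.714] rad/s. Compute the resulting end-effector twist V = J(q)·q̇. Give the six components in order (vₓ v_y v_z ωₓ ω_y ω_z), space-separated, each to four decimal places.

o_n = [-0.5644, 0.3594, 0.1372]
J₁: ẑ×o_n = [-0.3594, -0.5644, 0.0000], ω = ẑ
J2: z=[-0.3907, 0.9205, 0.0000] o=[-0.5707, -0.2423, 0.3600] → [-0.2051, -0.0870, -0.2409, -0.3907, 0.9205, 0.0000]
J3: z=[-0.7351, -0.3121, -0.6018] o=[-0.2494, -0.1059, -0.1032] → [0.2050, 0.3663, -0.4403, -0.7351, -0.3121, -0.6018]
J4: z=[0.3369, 0.6021, -0.7238] o=[-0.8641, 0.1944, -0.1395] → [0.2860, -0.3102, -0.1249, 0.3369, 0.6021, -0.7238]
V = J·q̇ = [0.1889, 0.6895, -0.0642, -0.5055, -1.3919, -0.1552]

0.1889 0.6895 -0.0642 -0.5055 -1.3919 -0.1552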